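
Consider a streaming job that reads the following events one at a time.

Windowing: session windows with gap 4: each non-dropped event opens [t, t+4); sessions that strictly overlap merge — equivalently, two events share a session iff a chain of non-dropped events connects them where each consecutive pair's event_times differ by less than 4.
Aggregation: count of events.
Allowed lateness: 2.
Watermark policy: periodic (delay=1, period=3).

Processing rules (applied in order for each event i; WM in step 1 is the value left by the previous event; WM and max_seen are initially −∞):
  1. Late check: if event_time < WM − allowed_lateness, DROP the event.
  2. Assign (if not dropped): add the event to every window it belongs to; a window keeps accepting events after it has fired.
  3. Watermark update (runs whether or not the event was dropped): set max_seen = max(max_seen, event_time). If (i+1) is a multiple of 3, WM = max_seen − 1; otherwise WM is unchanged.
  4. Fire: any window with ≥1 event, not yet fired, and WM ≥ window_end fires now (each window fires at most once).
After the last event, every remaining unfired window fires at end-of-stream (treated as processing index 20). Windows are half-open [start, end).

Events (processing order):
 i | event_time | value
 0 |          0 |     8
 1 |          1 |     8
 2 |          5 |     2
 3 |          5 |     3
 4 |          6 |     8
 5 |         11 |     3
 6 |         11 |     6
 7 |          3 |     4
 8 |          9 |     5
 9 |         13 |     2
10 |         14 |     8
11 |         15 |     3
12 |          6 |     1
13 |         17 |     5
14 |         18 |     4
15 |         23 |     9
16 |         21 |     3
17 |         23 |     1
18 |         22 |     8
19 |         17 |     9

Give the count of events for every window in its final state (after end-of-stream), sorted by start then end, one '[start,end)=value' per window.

i=0 t=0 v=8: → [0,4); WM=−∞
i=1 t=1 v=8: → [0,5); WM=−∞
i=2 t=5 v=2: → [5,9); WM=4
i=3 t=5 v=3: → [5,9); WM=4
i=4 t=6 v=8: → [5,10); WM=4
i=5 t=11 v=3: → [11,15); WM=10
i=6 t=11 v=6: → [11,15); WM=10
i=7 t=3 v=4: DROP (t<10-2); WM=10
i=8 t=9 v=5: → [5,15); WM=10
i=9 t=13 v=2: → [5,17); WM=10
i=10 t=14 v=8: → [5,18); WM=10
i=11 t=15 v=3: → [5,19); WM=14
i=12 t=6 v=1: DROP (t<14-2); WM=14
i=13 t=17 v=5: → [5,21); WM=14
i=14 t=18 v=4: → [5,22); WM=17
i=15 t=23 v=9: → [23,27); WM=17
i=16 t=21 v=3: → [5,27); WM=17
i=17 t=23 v=1: → [5,27); WM=22
i=18 t=22 v=8: → [5,27); WM=22
i=19 t=17 v=9: DROP (t<22-2); WM=22

[0,5)=2 [5,27)=15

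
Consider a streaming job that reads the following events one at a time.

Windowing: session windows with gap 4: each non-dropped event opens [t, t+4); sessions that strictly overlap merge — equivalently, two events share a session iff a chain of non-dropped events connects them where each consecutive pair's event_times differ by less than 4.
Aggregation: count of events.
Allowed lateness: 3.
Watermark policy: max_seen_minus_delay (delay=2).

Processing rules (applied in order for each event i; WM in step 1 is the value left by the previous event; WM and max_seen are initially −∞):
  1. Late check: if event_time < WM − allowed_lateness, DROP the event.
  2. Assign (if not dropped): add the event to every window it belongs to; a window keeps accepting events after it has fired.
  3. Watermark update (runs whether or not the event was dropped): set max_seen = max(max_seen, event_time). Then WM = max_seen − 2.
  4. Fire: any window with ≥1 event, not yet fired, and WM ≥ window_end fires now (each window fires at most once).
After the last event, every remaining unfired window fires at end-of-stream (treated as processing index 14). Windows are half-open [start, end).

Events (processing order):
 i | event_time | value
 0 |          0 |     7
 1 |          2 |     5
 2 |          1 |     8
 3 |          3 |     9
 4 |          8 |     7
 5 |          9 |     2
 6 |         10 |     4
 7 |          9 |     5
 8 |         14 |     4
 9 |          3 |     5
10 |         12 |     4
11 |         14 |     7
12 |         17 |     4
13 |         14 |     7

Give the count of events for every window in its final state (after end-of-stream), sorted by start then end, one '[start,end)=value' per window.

i=0 t=0 v=7: → [0,4); WM=-2
i=1 t=2 v=5: → [0,6); WM=0
i=2 t=1 v=8: → [0,6); WM=0
i=3 t=3 v=9: → [0,7); WM=1
i=4 t=8 v=7: → [8,12); WM=6
i=5 t=9 v=2: → [8,13); WM=7
i=6 t=10 v=4: → [8,14); WM=8
i=7 t=9 v=5: → [8,14); WM=8
i=8 t=14 v=4: → [14,18); WM=12
i=9 t=3 v=5: DROP (t<12-3); WM=12
i=10 t=12 v=4: → [8,18); WM=12
i=11 t=14 v=7: → [8,18); WM=12
i=12 t=17 v=4: → [8,21); WM=15
i=13 t=14 v=7: → [8,21); WM=15

[0,7)=4 [8,21)=9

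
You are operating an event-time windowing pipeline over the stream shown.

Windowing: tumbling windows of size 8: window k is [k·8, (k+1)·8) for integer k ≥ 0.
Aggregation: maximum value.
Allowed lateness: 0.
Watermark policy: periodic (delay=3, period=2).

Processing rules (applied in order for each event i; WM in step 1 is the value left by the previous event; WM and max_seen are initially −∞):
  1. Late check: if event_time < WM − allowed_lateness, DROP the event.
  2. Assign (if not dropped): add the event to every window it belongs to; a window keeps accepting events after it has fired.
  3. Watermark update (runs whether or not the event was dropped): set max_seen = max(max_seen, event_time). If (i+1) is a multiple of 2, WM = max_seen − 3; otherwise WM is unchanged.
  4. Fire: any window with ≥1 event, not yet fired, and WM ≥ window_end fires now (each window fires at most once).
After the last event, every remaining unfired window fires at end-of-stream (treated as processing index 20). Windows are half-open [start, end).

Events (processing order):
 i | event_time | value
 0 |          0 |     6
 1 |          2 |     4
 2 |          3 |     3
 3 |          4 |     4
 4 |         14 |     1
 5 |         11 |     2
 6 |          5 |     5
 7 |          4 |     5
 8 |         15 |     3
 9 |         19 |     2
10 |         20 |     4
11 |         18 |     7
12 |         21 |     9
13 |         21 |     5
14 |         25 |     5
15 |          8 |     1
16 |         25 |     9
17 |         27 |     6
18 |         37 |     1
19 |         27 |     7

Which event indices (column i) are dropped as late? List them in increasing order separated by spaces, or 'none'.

6 7 15

i=0 t=0 v=6: → [0,8); WM=−∞
i=1 t=2 v=4: → [0,8); WM=-1
i=2 t=3 v=3: → [0,8); WM=-1
i=3 t=4 v=4: → [0,8); WM=1
i=4 t=14 v=1: → [8,16); WM=1
i=5 t=11 v=2: → [8,16); WM=11; [0,8) fires=6
i=6 t=5 v=5: DROP (t<11-0); WM=11
i=7 t=4 v=5: DROP (t<11-0); WM=11
i=8 t=15 v=3: → [8,16); WM=11
i=9 t=19 v=2: → [16,24); WM=16; [8,16) fires=3
i=10 t=20 v=4: → [16,24); WM=16
i=11 t=18 v=7: → [16,24); WM=17
i=12 t=21 v=9: → [16,24); WM=17
i=13 t=21 v=5: → [16,24); WM=18
i=14 t=25 v=5: → [24,32); WM=18
i=15 t=8 v=1: DROP (t<18-0); WM=22
i=16 t=25 v=9: → [24,32); WM=22
i=17 t=27 v=6: → [24,32); WM=24; [16,24) fires=9
i=18 t=37 v=1: → [32,40); WM=24
i=19 t=27 v=7: → [24,32); WM=34; [24,32) fires=9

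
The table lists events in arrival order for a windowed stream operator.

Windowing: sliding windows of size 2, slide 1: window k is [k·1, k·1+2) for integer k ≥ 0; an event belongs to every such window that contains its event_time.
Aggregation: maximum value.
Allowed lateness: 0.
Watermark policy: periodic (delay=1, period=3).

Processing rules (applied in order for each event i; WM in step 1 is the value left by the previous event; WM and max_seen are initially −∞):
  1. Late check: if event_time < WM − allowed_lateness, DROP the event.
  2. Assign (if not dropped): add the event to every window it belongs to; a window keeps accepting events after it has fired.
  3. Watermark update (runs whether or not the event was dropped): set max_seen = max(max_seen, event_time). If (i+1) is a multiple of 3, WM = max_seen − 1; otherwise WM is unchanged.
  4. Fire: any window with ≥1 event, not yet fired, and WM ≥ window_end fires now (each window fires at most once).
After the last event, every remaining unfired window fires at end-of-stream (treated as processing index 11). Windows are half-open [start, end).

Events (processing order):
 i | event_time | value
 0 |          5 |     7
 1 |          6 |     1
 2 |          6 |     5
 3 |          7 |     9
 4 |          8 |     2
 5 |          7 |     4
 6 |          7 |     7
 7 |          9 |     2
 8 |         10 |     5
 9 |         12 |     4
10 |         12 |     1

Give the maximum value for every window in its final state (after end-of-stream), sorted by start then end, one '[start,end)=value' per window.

i=0 t=5 v=7: → [5,7),[4,6); WM=−∞
i=1 t=6 v=1: → [6,8),[5,7); WM=−∞
i=2 t=6 v=5: → [6,8),[5,7); WM=5
i=3 t=7 v=9: → [7,9),[6,8); WM=5
i=4 t=8 v=2: → [8,10),[7,9); WM=5
i=5 t=7 v=4: → [7,9),[6,8); WM=7; [4,6) fires=7 [5,7) fires=7
i=6 t=7 v=7: → [7,9),[6,8); WM=7
i=7 t=9 v=2: → [9,11),[8,10); WM=7
i=8 t=10 v=5: → [10,12),[9,11); WM=9; [6,8) fires=9 [7,9) fires=9
i=9 t=12 v=4: → [12,14),[11,13); WM=9
i=10 t=12 v=1: → [12,14),[11,13); WM=9

[4,6)=7 [5,7)=7 [6,8)=9 [7,9)=9 [8,10)=2 [9,11)=5 [10,12)=5 [11,13)=4 [12,14)=4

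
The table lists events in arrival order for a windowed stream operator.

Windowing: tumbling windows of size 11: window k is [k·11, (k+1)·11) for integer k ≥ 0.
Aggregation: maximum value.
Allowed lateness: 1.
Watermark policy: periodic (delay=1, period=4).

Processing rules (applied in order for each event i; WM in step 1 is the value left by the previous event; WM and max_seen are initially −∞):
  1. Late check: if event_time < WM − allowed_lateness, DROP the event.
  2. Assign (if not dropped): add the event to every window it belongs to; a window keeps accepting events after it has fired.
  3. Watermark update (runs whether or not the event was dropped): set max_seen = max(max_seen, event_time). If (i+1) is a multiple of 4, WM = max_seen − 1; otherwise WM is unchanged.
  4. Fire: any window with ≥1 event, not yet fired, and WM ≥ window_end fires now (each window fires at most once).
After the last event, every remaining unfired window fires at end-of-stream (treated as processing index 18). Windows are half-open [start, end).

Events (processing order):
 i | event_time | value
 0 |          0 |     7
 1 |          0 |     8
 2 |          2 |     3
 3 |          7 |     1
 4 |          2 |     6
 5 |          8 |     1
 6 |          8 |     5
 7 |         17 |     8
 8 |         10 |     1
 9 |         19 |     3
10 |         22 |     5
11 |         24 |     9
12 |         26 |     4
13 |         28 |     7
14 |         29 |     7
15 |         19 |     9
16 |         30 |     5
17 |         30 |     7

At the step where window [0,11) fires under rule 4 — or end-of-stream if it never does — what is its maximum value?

i=0 t=0 v=7: → [0,11); WM=−∞
i=1 t=0 v=8: → [0,11); WM=−∞
i=2 t=2 v=3: → [0,11); WM=−∞
i=3 t=7 v=1: → [0,11); WM=6
i=4 t=2 v=6: DROP (t<6-1); WM=6
i=5 t=8 v=1: → [0,11); WM=6
i=6 t=8 v=5: → [0,11); WM=6
i=7 t=17 v=8: → [11,22); WM=16; [0,11) fires=8
i=8 t=10 v=1: DROP (t<16-1); WM=16
i=9 t=19 v=3: → [11,22); WM=16
i=10 t=22 v=5: → [22,33); WM=16
i=11 t=24 v=9: → [22,33); WM=23; [11,22) fires=8
i=12 t=26 v=4: → [22,33); WM=23
i=13 t=28 v=7: → [22,33); WM=23
i=14 t=29 v=7: → [22,33); WM=23
i=15 t=19 v=9: DROP (t<23-1); WM=28
i=16 t=30 v=5: → [22,33); WM=28
i=17 t=30 v=7: → [22,33); WM=28

8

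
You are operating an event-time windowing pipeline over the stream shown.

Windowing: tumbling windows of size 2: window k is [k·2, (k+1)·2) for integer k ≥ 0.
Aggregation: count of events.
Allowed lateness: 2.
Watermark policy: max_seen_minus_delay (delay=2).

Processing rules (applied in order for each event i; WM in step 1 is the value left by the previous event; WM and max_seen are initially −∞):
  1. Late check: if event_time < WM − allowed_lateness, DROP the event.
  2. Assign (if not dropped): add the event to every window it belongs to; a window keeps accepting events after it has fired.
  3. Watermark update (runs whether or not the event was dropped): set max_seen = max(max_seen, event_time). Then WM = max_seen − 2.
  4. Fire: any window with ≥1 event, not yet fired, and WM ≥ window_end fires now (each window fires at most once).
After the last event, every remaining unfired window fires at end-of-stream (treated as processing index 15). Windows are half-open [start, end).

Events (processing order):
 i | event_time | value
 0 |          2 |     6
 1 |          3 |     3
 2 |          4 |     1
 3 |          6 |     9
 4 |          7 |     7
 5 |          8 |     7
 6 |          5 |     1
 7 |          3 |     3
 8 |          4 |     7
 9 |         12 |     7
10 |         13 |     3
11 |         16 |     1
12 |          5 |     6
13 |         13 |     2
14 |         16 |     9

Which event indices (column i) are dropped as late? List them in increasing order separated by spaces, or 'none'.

7 12

i=0 t=2 v=6: → [2,4); WM=0
i=1 t=3 v=3: → [2,4); WM=1
i=2 t=4 v=1: → [4,6); WM=2
i=3 t=6 v=9: → [6,8); WM=4; [2,4) fires=2
i=4 t=7 v=7: → [6,8); WM=5
i=5 t=8 v=7: → [8,10); WM=6; [4,6) fires=1
i=6 t=5 v=1: → [4,6); WM=6
i=7 t=3 v=3: DROP (t<6-2); WM=6
i=8 t=4 v=7: → [4,6); WM=6
i=9 t=12 v=7: → [12,14); WM=10; [6,8) fires=2 [8,10) fires=1
i=10 t=13 v=3: → [12,14); WM=11
i=11 t=16 v=1: → [16,18); WM=14; [12,14) fires=2
i=12 t=5 v=6: DROP (t<14-2); WM=14
i=13 t=13 v=2: → [12,14); WM=14
i=14 t=16 v=9: → [16,18); WM=14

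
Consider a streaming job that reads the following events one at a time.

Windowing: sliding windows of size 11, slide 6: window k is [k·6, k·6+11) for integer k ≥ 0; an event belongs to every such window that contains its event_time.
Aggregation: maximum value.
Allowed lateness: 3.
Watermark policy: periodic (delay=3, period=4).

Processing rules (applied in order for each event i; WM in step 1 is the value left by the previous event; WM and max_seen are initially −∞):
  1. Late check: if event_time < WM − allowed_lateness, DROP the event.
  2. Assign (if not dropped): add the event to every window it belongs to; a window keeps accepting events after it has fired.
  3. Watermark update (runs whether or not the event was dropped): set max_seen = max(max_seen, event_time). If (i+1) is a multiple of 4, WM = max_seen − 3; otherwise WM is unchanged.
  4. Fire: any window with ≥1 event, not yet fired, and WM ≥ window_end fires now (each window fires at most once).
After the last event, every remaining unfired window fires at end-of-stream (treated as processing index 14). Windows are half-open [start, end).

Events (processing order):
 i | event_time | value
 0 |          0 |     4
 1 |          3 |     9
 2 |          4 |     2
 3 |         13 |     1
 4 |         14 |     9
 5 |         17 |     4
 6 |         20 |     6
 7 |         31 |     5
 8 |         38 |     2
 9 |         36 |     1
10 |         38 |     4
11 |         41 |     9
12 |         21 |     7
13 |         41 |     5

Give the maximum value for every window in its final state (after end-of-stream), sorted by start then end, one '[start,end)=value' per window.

i=0 t=0 v=4: → [0,11); WM=−∞
i=1 t=3 v=9: → [0,11); WM=−∞
i=2 t=4 v=2: → [0,11); WM=−∞
i=3 t=13 v=1: → [12,23),[6,17); WM=10
i=4 t=14 v=9: → [12,23),[6,17); WM=10
i=5 t=17 v=4: → [12,23); WM=10
i=6 t=20 v=6: → [18,29),[12,23); WM=10
i=7 t=31 v=5: → [30,41),[24,35); WM=28; [0,11) fires=9 [6,17) fires=9 [12,23) fires=9
i=8 t=38 v=2: → [36,47),[30,41); WM=28
i=9 t=36 v=1: → [36,47),[30,41); WM=28
i=10 t=38 v=4: → [36,47),[30,41); WM=28
i=11 t=41 v=9: → [36,47); WM=38; [18,29) fires=6 [24,35) fires=5
i=12 t=21 v=7: DROP (t<38-3); WM=38
i=13 t=41 v=5: → [36,47); WM=38

[0,11)=9 [6,17)=9 [12,23)=9 [18,29)=6 [24,35)=5 [30,41)=5 [36,47)=9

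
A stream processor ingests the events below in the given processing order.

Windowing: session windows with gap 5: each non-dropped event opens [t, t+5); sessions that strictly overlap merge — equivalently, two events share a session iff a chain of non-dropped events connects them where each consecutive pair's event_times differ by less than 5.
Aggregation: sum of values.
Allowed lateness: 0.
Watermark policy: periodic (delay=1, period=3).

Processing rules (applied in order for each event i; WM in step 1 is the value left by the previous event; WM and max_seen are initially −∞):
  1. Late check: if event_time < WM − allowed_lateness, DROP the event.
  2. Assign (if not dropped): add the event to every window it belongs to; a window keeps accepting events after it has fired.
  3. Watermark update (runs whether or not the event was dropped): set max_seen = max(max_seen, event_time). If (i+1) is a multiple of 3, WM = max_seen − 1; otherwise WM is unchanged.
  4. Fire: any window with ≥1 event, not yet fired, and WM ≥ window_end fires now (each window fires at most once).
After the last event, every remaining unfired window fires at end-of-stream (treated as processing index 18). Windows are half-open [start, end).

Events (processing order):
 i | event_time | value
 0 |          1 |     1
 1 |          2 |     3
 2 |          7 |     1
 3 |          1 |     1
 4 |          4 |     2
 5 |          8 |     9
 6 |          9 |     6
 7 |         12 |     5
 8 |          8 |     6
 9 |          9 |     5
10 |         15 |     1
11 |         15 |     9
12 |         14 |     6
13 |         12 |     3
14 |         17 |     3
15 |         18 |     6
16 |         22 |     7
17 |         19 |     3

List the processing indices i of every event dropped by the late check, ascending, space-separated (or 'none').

3 4 9 13

i=0 t=1 v=1: → [1,6); WM=−∞
i=1 t=2 v=3: → [1,7); WM=−∞
i=2 t=7 v=1: → [7,12); WM=6
i=3 t=1 v=1: DROP (t<6-0); WM=6
i=4 t=4 v=2: DROP (t<6-0); WM=6
i=5 t=8 v=9: → [7,13); WM=7
i=6 t=9 v=6: → [7,14); WM=7
i=7 t=12 v=5: → [7,17); WM=7
i=8 t=8 v=6: → [7,17); WM=11
i=9 t=9 v=5: DROP (t<11-0); WM=11
i=10 t=15 v=1: → [7,20); WM=11
i=11 t=15 v=9: → [7,20); WM=14
i=12 t=14 v=6: → [7,20); WM=14
i=13 t=12 v=3: DROP (t<14-0); WM=14
i=14 t=17 v=3: → [7,22); WM=16
i=15 t=18 v=6: → [7,23); WM=16
i=16 t=22 v=7: → [7,27); WM=16
i=17 t=19 v=3: → [7,27); WM=21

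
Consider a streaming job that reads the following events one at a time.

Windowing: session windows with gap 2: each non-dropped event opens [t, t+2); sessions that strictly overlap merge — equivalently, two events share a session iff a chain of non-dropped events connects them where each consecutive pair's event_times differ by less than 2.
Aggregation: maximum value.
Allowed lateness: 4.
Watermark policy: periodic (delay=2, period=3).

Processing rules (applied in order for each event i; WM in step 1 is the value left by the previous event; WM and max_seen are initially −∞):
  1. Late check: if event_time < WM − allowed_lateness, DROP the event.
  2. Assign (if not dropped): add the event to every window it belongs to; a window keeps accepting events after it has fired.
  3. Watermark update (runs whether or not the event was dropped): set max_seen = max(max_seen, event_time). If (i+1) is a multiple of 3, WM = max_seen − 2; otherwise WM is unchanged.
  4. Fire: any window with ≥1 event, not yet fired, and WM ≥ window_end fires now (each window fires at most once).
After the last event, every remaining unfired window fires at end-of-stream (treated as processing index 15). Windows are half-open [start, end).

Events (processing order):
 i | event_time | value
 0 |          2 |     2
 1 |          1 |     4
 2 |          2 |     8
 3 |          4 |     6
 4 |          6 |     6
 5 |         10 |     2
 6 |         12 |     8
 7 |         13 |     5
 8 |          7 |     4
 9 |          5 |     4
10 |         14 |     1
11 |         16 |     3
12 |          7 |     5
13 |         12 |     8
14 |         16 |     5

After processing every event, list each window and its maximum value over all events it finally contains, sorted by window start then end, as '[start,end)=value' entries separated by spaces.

i=0 t=2 v=2: → [2,4); WM=−∞
i=1 t=1 v=4: → [1,4); WM=−∞
i=2 t=2 v=8: → [1,4); WM=0
i=3 t=4 v=6: → [4,6); WM=0
i=4 t=6 v=6: → [6,8); WM=0
i=5 t=10 v=2: → [10,12); WM=8
i=6 t=12 v=8: → [12,14); WM=8
i=7 t=13 v=5: → [12,15); WM=8
i=8 t=7 v=4: → [6,9); WM=11
i=9 t=5 v=4: DROP (t<11-4); WM=11
i=10 t=14 v=1: → [12,16); WM=11
i=11 t=16 v=3: → [16,18); WM=14
i=12 t=7 v=5: DROP (t<14-4); WM=14
i=13 t=12 v=8: → [12,16); WM=14
i=14 t=16 v=5: → [16,18); WM=14

[1,4)=8 [4,6)=6 [6,9)=6 [10,12)=2 [12,16)=8 [16,18)=5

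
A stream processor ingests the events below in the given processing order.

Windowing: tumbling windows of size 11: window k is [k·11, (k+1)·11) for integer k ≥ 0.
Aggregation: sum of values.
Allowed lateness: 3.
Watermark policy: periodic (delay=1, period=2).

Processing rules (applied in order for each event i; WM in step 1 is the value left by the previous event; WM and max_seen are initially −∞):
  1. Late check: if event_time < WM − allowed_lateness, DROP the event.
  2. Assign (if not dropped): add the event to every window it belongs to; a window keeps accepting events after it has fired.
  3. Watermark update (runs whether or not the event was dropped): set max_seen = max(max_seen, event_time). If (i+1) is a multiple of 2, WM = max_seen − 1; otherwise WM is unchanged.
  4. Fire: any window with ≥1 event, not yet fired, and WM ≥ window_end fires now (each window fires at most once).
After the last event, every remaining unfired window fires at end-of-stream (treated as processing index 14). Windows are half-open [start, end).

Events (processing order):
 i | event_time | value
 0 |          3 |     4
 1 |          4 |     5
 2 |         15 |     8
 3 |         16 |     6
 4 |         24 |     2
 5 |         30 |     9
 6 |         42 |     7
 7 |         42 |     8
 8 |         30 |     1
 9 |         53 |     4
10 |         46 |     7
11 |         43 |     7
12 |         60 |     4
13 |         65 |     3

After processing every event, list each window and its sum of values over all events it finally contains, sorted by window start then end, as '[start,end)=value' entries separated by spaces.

[0,11)=9 [11,22)=14 [22,33)=11 [33,44)=15 [44,55)=4 [55,66)=7

i=0 t=3 v=4: → [0,11); WM=−∞
i=1 t=4 v=5: → [0,11); WM=3
i=2 t=15 v=8: → [11,22); WM=3
i=3 t=16 v=6: → [11,22); WM=15; [0,11) fires=9
i=4 t=24 v=2: → [22,33); WM=15
i=5 t=30 v=9: → [22,33); WM=29; [11,22) fires=14
i=6 t=42 v=7: → [33,44); WM=29
i=7 t=42 v=8: → [33,44); WM=41; [22,33) fires=11
i=8 t=30 v=1: DROP (t<41-3); WM=41
i=9 t=53 v=4: → [44,55); WM=52; [33,44) fires=15
i=10 t=46 v=7: DROP (t<52-3); WM=52
i=11 t=43 v=7: DROP (t<52-3); WM=52
i=12 t=60 v=4: → [55,66); WM=52
i=13 t=65 v=3: → [55,66); WM=64; [44,55) fires=4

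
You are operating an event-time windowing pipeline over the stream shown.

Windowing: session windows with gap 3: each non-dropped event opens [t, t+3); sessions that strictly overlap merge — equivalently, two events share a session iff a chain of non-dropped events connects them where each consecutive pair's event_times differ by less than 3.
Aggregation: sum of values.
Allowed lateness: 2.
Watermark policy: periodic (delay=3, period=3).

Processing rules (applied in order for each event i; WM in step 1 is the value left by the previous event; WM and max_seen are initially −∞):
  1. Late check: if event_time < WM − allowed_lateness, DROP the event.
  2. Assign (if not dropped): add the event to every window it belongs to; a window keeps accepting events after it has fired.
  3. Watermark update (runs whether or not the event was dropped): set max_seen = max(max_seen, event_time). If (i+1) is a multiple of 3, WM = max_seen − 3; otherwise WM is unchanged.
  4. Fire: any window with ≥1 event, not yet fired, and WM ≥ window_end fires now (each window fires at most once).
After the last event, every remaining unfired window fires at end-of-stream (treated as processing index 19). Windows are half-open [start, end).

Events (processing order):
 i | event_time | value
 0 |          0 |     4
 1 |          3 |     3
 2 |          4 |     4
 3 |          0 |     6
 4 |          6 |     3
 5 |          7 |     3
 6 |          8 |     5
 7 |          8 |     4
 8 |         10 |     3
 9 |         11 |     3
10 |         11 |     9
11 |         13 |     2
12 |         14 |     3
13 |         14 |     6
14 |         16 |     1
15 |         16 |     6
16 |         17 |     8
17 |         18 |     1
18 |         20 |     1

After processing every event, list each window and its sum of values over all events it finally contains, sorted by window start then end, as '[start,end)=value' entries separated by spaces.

i=0 t=0 v=4: → [0,3); WM=−∞
i=1 t=3 v=3: → [3,6); WM=−∞
i=2 t=4 v=4: → [3,7); WM=1
i=3 t=0 v=6: → [0,3); WM=1
i=4 t=6 v=3: → [3,9); WM=1
i=5 t=7 v=3: → [3,10); WM=4
i=6 t=8 v=5: → [3,11); WM=4
i=7 t=8 v=4: → [3,11); WM=4
i=8 t=10 v=3: → [3,13); WM=7
i=9 t=11 v=3: → [3,14); WM=7
i=10 t=11 v=9: → [3,14); WM=7
i=11 t=13 v=2: → [3,16); WM=10
i=12 t=14 v=3: → [3,17); WM=10
i=13 t=14 v=6: → [3,17); WM=10
i=14 t=16 v=1: → [3,19); WM=13
i=15 t=16 v=6: → [3,19); WM=13
i=16 t=17 v=8: → [3,20); WM=13
i=17 t=18 v=1: → [3,21); WM=15
i=18 t=20 v=1: → [3,23); WM=15

[0,3)=10 [3,23)=65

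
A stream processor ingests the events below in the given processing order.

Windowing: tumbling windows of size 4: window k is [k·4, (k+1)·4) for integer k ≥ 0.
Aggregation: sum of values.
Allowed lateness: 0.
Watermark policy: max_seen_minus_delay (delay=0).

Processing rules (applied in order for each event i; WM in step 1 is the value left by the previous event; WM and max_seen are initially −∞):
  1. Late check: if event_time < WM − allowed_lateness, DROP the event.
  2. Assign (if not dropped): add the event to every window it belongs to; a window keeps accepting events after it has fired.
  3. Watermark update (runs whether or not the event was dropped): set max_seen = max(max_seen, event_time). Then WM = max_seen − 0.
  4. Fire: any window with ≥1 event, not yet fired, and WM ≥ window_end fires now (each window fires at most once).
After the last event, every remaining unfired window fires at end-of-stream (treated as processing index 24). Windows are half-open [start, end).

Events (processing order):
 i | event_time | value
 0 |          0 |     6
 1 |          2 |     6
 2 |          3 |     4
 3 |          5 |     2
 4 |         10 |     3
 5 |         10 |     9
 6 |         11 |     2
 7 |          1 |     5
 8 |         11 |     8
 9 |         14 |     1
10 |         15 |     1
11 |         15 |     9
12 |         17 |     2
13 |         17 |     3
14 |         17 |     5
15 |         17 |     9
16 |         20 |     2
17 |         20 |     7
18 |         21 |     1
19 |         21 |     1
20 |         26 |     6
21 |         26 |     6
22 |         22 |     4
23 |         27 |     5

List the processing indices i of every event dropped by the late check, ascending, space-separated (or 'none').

i=0 t=0 v=6: → [0,4); WM=0
i=1 t=2 v=6: → [0,4); WM=2
i=2 t=3 v=4: → [0,4); WM=3
i=3 t=5 v=2: → [4,8); WM=5; [0,4) fires=16
i=4 t=10 v=3: → [8,12); WM=10; [4,8) fires=2
i=5 t=10 v=9: → [8,12); WM=10
i=6 t=11 v=2: → [8,12); WM=11
i=7 t=1 v=5: DROP (t<11-0); WM=11
i=8 t=11 v=8: → [8,12); WM=11
i=9 t=14 v=1: → [12,16); WM=14; [8,12) fires=22
i=10 t=15 v=1: → [12,16); WM=15
i=11 t=15 v=9: → [12,16); WM=15
i=12 t=17 v=2: → [16,20); WM=17; [12,16) fires=11
i=13 t=17 v=3: → [16,20); WM=17
i=14 t=17 v=5: → [16,20); WM=17
i=15 t=17 v=9: → [16,20); WM=17
i=16 t=20 v=2: → [20,24); WM=20; [16,20) fires=19
i=17 t=20 v=7: → [20,24); WM=20
i=18 t=21 v=1: → [20,24); WM=21
i=19 t=21 v=1: → [20,24); WM=21
i=20 t=26 v=6: → [24,28); WM=26; [20,24) fires=11
i=21 t=26 v=6: → [24,28); WM=26
i=22 t=22 v=4: DROP (t<26-0); WM=26
i=23 t=27 v=5: → [24,28); WM=27

7 22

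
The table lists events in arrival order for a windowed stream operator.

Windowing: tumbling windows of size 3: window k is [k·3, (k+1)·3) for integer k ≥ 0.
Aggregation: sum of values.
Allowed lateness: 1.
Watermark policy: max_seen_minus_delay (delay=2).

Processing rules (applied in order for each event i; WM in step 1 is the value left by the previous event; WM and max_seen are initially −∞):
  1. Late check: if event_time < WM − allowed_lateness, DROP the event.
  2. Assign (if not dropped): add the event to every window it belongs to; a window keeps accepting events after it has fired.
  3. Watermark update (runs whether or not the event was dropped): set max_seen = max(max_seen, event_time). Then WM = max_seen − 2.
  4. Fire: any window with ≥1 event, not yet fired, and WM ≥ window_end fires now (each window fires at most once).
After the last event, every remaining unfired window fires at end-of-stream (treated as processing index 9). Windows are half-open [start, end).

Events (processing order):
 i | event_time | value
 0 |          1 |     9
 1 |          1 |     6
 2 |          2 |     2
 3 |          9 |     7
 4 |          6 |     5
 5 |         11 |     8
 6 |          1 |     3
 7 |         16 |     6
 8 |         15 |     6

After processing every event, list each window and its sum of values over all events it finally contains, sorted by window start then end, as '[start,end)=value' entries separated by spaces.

i=0 t=1 v=9: → [0,3); WM=-1
i=1 t=1 v=6: → [0,3); WM=-1
i=2 t=2 v=2: → [0,3); WM=0
i=3 t=9 v=7: → [9,12); WM=7; [0,3) fires=17
i=4 t=6 v=5: → [6,9); WM=7
i=5 t=11 v=8: → [9,12); WM=9; [6,9) fires=5
i=6 t=1 v=3: DROP (t<9-1); WM=9
i=7 t=16 v=6: → [15,18); WM=14; [9,12) fires=15
i=8 t=15 v=6: → [15,18); WM=14

[0,3)=17 [6,9)=5 [9,12)=15 [15,18)=12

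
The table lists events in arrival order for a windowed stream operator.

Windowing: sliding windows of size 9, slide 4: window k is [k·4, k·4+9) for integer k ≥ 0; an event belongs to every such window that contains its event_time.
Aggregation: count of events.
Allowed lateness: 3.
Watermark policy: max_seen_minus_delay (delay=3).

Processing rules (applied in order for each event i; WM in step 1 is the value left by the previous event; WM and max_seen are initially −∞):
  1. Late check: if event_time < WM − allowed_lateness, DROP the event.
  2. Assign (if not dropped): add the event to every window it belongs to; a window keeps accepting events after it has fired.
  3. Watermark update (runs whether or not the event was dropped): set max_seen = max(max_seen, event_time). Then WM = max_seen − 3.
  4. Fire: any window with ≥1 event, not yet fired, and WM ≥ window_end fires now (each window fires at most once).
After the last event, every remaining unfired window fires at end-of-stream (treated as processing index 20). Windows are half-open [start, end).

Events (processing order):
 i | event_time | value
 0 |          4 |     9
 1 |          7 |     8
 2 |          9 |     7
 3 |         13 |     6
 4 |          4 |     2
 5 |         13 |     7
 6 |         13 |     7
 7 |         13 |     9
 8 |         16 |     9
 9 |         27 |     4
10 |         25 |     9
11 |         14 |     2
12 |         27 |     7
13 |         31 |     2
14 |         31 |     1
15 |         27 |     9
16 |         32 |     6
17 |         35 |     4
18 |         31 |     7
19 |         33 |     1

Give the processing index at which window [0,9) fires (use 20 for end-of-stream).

3

i=0 t=4 v=9: → [4,13),[0,9); WM=1
i=1 t=7 v=8: → [4,13),[0,9); WM=4
i=2 t=9 v=7: → [8,17),[4,13); WM=6
i=3 t=13 v=6: → [12,21),[8,17); WM=10; [0,9) fires=2
i=4 t=4 v=2: DROP (t<10-3); WM=10
i=5 t=13 v=7: → [12,21),[8,17); WM=10
i=6 t=13 v=7: → [12,21),[8,17); WM=10
i=7 t=13 v=9: → [12,21),[8,17); WM=10
i=8 t=16 v=9: → [16,25),[12,21),[8,17); WM=13; [4,13) fires=3
i=9 t=27 v=4: → [24,33),[20,29); WM=24; [8,17) fires=6 [12,21) fires=5
i=10 t=25 v=9: → [24,33),[20,29); WM=24
i=11 t=14 v=2: DROP (t<24-3); WM=24
i=12 t=27 v=7: → [24,33),[20,29); WM=24
i=13 t=31 v=2: → [28,37),[24,33); WM=28; [16,25) fires=1
i=14 t=31 v=1: → [28,37),[24,33); WM=28
i=15 t=27 v=9: → [24,33),[20,29); WM=28
i=16 t=32 v=6: → [32,41),[28,37),[24,33); WM=29; [20,29) fires=4
i=17 t=35 v=4: → [32,41),[28,37); WM=32
i=18 t=31 v=7: → [28,37),[24,33); WM=32
i=19 t=33 v=1: → [32,41),[28,37); WM=32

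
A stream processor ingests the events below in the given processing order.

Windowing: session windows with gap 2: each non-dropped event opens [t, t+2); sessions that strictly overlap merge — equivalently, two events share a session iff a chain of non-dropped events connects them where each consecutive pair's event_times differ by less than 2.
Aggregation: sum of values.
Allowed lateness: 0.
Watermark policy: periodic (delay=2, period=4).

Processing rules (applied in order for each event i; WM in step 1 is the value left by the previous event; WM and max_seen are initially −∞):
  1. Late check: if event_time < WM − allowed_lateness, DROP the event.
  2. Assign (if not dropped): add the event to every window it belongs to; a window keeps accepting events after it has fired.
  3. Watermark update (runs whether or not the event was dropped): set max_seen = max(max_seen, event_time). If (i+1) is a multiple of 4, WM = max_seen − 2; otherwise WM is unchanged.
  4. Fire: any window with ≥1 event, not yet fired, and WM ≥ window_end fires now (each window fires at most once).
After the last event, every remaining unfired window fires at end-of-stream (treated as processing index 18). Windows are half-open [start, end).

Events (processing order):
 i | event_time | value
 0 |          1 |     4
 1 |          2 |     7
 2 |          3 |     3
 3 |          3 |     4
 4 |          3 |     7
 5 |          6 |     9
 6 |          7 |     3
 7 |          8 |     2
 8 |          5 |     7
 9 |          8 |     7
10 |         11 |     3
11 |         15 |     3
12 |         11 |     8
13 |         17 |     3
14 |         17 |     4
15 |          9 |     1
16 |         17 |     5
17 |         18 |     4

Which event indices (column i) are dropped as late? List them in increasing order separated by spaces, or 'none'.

8 12 15

i=0 t=1 v=4: → [1,3); WM=−∞
i=1 t=2 v=7: → [1,4); WM=−∞
i=2 t=3 v=3: → [1,5); WM=−∞
i=3 t=3 v=4: → [1,5); WM=1
i=4 t=3 v=7: → [1,5); WM=1
i=5 t=6 v=9: → [6,8); WM=1
i=6 t=7 v=3: → [6,9); WM=1
i=7 t=8 v=2: → [6,10); WM=6
i=8 t=5 v=7: DROP (t<6-0); WM=6
i=9 t=8 v=7: → [6,10); WM=6
i=10 t=11 v=3: → [11,13); WM=6
i=11 t=15 v=3: → [15,17); WM=13
i=12 t=11 v=8: DROP (t<13-0); WM=13
i=13 t=17 v=3: → [17,19); WM=13
i=14 t=17 v=4: → [17,19); WM=13
i=15 t=9 v=1: DROP (t<13-0); WM=15
i=16 t=17 v=5: → [17,19); WM=15
i=17 t=18 v=4: → [17,20); WM=15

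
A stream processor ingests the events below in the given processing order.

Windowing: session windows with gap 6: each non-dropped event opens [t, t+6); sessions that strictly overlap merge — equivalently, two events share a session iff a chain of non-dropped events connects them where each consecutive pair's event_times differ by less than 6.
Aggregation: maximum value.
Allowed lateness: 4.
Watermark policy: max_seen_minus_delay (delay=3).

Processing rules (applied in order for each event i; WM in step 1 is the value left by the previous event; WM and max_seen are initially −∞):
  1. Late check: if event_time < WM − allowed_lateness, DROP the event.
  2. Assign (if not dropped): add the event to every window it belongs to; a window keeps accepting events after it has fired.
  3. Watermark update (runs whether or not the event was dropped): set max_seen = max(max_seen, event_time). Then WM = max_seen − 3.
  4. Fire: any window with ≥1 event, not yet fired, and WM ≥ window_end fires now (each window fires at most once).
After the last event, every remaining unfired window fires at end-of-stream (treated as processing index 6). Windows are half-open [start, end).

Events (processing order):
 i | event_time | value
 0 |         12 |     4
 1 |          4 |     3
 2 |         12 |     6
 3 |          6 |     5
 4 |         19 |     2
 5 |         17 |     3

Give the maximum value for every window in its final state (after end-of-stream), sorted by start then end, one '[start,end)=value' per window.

i=0 t=12 v=4: → [12,18); WM=9
i=1 t=4 v=3: DROP (t<9-4); WM=9
i=2 t=12 v=6: → [12,18); WM=9
i=3 t=6 v=5: → [6,12); WM=9
i=4 t=19 v=2: → [19,25); WM=16
i=5 t=17 v=3: → [12,25); WM=16

[6,12)=5 [12,25)=6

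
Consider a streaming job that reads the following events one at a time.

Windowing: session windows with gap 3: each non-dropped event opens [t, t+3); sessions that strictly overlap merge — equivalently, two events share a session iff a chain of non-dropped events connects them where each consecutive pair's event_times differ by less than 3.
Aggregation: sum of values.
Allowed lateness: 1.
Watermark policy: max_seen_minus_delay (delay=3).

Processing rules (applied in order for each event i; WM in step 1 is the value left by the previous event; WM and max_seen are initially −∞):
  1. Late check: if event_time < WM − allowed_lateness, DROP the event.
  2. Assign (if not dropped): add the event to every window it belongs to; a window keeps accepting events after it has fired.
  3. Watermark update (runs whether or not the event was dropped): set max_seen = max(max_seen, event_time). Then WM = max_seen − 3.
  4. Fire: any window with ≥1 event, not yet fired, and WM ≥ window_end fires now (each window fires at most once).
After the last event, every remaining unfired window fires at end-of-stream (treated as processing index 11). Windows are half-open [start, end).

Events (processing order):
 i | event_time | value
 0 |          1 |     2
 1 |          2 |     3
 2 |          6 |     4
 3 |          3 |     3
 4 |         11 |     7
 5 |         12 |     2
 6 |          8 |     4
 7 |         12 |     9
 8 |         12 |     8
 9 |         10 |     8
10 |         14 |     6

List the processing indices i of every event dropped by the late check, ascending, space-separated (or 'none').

none

i=0 t=1 v=2: → [1,4); WM=-2
i=1 t=2 v=3: → [1,5); WM=-1
i=2 t=6 v=4: → [6,9); WM=3
i=3 t=3 v=3: → [1,6); WM=3
i=4 t=11 v=7: → [11,14); WM=8
i=5 t=12 v=2: → [11,15); WM=9
i=6 t=8 v=4: → [6,11); WM=9
i=7 t=12 v=9: → [11,15); WM=9
i=8 t=12 v=8: → [11,15); WM=9
i=9 t=10 v=8: → [6,15); WM=9
i=10 t=14 v=6: → [6,17); WM=11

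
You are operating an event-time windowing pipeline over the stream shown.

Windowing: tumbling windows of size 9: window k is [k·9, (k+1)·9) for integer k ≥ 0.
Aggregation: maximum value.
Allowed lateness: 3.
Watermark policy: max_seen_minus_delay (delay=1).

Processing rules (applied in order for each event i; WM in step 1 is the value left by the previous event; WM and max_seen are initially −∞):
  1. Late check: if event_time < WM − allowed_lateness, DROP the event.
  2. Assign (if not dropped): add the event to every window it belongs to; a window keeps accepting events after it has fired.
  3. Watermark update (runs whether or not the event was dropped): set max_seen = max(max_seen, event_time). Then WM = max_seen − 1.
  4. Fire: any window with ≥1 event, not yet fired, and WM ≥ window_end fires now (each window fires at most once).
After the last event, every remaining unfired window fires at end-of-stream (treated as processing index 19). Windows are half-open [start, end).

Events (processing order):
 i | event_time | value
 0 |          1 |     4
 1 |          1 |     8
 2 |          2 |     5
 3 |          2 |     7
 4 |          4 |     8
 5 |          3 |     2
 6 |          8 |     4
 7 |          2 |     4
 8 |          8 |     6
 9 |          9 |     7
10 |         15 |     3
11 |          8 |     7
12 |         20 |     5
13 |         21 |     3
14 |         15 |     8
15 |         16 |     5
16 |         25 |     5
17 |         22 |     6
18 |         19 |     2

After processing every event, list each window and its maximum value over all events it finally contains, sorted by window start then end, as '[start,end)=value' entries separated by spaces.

i=0 t=1 v=4: → [0,9); WM=0
i=1 t=1 v=8: → [0,9); WM=0
i=2 t=2 v=5: → [0,9); WM=1
i=3 t=2 v=7: → [0,9); WM=1
i=4 t=4 v=8: → [0,9); WM=3
i=5 t=3 v=2: → [0,9); WM=3
i=6 t=8 v=4: → [0,9); WM=7
i=7 t=2 v=4: DROP (t<7-3); WM=7
i=8 t=8 v=6: → [0,9); WM=7
i=9 t=9 v=7: → [9,18); WM=8
i=10 t=15 v=3: → [9,18); WM=14; [0,9) fires=8
i=11 t=8 v=7: DROP (t<14-3); WM=14
i=12 t=20 v=5: → [18,27); WM=19; [9,18) fires=7
i=13 t=21 v=3: → [18,27); WM=20
i=14 t=15 v=8: DROP (t<20-3); WM=20
i=15 t=16 v=5: DROP (t<20-3); WM=20
i=16 t=25 v=5: → [18,27); WM=24
i=17 t=22 v=6: → [18,27); WM=24
i=18 t=19 v=2: DROP (t<24-3); WM=24

[0,9)=8 [9,18)=7 [18,27)=6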